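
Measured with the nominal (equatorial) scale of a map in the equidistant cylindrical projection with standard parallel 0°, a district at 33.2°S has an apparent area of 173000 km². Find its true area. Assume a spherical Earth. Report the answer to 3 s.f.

145000 km²

Plate carrée maps x = Rλ, y = Rφ. The meridian scale is h = 1 and the parallel scale is k = 1/cos φ = sec φ.
Areal scale = h·k = 1 × sec φ; at 33.2°, h = 1.000, k = 1.195, so h·k = 1.195.
True area = apparent / (areal scale) = 173000 / 1.195 ≈ 145000 km².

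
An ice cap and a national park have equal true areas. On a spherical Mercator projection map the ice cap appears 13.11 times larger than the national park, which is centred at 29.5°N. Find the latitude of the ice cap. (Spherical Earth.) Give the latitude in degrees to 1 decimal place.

Mercator areal scale is sec²φ, so apparent-area ratio = sec²φ₁ / sec²φ₂ = cos²φ₂ / cos²φ₁.
cos²φ₂ / cos²φ₁ = 13.11  ⇒  cos φ₁ = cos 29.5° / √13.11 = 0.8704/3.621 = 0.2404.
φ₁ = arccos(0.2404) ≈ 76.1°.

76.1°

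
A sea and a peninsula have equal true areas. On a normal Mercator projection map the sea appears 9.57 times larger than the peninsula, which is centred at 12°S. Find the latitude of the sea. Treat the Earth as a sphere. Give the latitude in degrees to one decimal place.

For equal true areas on Mercator, apparent areas scale as sec²φ, so the ratio is cos²φ₂ / cos²φ₁.
cos²φ₂ / cos²φ₁ = 9.57  ⇒  cos φ₁ = cos 12° / √9.57 = 0.9781/3.094 = 0.3162.
φ₁ = arccos(0.3162) ≈ 71.6°.

71.6°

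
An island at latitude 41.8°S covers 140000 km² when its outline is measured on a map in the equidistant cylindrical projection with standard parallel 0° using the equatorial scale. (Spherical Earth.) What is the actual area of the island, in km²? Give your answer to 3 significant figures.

In the plate carrée (x = Rλ, y = Rφ), meridians are true-scale (h = 1) and parallels are stretched by k = sec φ.
Areal scale = h·k = 1 × sec φ; at 41.8°, h = 1.000, k = 1.341, so h·k = 1.341.
True area = apparent / (areal scale) = 140000 / 1.341 ≈ 104000 km².

104000 km²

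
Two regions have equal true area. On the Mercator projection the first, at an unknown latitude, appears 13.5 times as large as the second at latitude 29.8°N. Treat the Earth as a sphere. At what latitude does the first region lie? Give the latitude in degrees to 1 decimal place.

On Mercator, (apparent₁)/(apparent₂) = sec²φ₁ / sec²φ₂ when true areas are equal.
cos²φ₂ / cos²φ₁ = 13.5  ⇒  cos φ₁ = cos 29.8° / √13.5 = 0.8678/3.674 = 0.2362.
φ₁ = arccos(0.2362) ≈ 76.3°.

76.3°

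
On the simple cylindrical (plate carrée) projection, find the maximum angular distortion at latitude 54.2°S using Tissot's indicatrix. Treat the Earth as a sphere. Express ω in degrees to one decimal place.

Plate carrée maps x = Rλ, y = Rφ. The meridian scale is h = 1 and the parallel scale is k = 1/cos φ = sec φ.
At 54.2°: h = 1.000, k = 1.710; principal scales a = 1.710, b = 1.000.
sin(ω/2) = (a − b)/(a + b) = 0.7095/2.710 = 0.2619, so ω = 2 arcsin(0.2619) ≈ 30.4°.

30.4°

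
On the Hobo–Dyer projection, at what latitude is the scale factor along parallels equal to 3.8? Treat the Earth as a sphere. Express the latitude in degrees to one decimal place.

Hobo–Dyer is a cylindrical equal-area projection with standard parallels at ±37.5°. A cylindrical equal-area projection with standard parallel φ₀ has meridian scale h = cos φ / cos φ₀ and parallel scale k = cos φ₀ / cos φ (so areas are preserved, h·k = 1).
k = cos φ₀ / cos φ = 3.8  ⇒  cos φ = cos 37.5° / 3.8 = 0.2088.
φ = arccos(0.2088) ≈ 77.9°.

77.9°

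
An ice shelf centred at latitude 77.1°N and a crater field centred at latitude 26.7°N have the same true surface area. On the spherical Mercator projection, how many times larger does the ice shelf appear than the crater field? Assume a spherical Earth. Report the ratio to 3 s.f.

Mercator is conformal with k = sec φ, so areal scale = k² = sec²φ.
At 77.1°: sec²(77.1°) = 1/0.2233² = 20.06.
At 26.7°: sec²(26.7°) = 1/0.8934² = 1.253.
Ratio = 20.06/1.253 = cos²(26.7°)/cos²(77.1°) ≈ 16.0.

16.0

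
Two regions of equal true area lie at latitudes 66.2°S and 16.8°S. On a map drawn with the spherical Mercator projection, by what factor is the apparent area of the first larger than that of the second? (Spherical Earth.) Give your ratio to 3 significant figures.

5.63

Mercator areal scale is sec²φ.
At 66.2°: sec²(66.2°) = 1/0.4035² = 6.141.
At 16.8°: sec²(16.8°) = 1/0.9573² = 1.091.
Ratio = 6.141/1.091 = cos²(16.8°)/cos²(66.2°) ≈ 5.63.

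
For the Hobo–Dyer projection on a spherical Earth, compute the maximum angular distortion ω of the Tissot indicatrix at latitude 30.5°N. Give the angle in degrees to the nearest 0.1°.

Hobo–Dyer is a cylindrical equal-area projection with standard parallels at ±37.5°. For cylindrical equal-area with standard parallel φ₀, h = cos φ / cos φ₀ and k = cos φ₀ / cos φ, so h·k = 1.
At 30.5°: h = 1.086, k = 0.9208; principal scales a = 1.086, b = 0.9208.
sin(ω/2) = (a − b)/(a + b) = 0.1653/2.007 = 0.08237, so ω = 2 arcsin(0.08237) ≈ 9.4°.

9.4°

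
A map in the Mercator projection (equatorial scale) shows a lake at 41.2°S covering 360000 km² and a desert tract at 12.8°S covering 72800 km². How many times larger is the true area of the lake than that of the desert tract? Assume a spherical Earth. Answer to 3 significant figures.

2.94

Mercator's areal exaggeration is sec²φ; hence true area = (apparent area) · cos²φ.
True area of lake: 360000 × cos²(41.2°) = 360000 × 0.5661 = 203800 km².
True area of desert tract: 72800 × cos²(12.8°) = 72800 × 0.9509 = 69230 km².
Ratio = 203800 / 69230 ≈ 2.94.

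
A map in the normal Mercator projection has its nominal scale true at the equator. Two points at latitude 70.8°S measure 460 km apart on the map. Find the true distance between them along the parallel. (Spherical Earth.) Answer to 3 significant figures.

151 km

Mercator is conformal, so the point scale is isotropic: h = k = sec φ = 1/cos φ.
Along the parallel at 70.8°, map distances are exaggerated by k = sec 70.8° = 3.041.
True distance = 460 / 3.041 = 460 × cos 70.8° ≈ 151 km.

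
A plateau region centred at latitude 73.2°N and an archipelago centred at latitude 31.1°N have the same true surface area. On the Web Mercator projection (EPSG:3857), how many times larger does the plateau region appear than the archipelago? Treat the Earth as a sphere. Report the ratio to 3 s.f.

8.78

Mercator is conformal with k = sec φ, so areal scale = k² = sec²φ.
At 73.2°: sec²(73.2°) = 1/0.2890² = 11.97.
At 31.1°: sec²(31.1°) = 1/0.8563² = 1.364.
Ratio = 11.97/1.364 = cos²(31.1°)/cos²(73.2°) ≈ 8.78.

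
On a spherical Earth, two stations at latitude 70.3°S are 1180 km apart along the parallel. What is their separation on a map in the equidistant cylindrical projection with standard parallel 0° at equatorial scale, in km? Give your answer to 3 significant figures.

3500 km

Plate carrée maps x = Rλ, y = Rφ. The meridian scale is h = 1 and the parallel scale is k = 1/cos φ = sec φ.
Along the parallel, k = sec 70.3° = 1/0.3371 = 2.967.
Map distance = 1180 × 2.967 ≈ 3500 km.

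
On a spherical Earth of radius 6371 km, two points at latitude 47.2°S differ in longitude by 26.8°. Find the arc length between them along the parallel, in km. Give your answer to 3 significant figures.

Arc length along a parallel = R cos φ · Δλ (with Δλ in radians).
= 6371 × cos 47.2° × (26.8° × π/180) = 6371 × 0.6794 × 0.4677 ≈ 2020 km.

2020 km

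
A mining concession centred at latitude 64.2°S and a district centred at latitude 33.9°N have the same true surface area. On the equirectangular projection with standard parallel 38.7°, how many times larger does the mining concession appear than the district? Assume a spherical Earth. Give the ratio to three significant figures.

With standard parallel φ₀ = 38.7°, the equirectangular projection gives x = Rλ cos φ₀, y = Rφ, so h = 1 and k = cos 38.7° / cos φ.
Areal scale at 64.2°: h·k = 1.000 × 1.793 = 1.793.
Areal scale at 33.9°: h·k = 1.000 × 0.9403 = 0.9403.
Ratio = 1.793/0.9403 ≈ 1.91.

1.91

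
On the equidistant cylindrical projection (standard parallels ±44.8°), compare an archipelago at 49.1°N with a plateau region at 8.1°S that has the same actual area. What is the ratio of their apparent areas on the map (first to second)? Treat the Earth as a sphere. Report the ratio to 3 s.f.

With standard parallel φ₀ = 44.8°, the equirectangular projection gives x = Rλ cos φ₀, y = Rφ, so h = 1 and k = cos 44.8° / cos φ.
Areal scale at 49.1°: h·k = 1.000 × 1.084 = 1.084.
Areal scale at 8.1°: h·k = 1.000 × 0.7167 = 0.7167.
Ratio = 1.084/0.7167 ≈ 1.51.

1.51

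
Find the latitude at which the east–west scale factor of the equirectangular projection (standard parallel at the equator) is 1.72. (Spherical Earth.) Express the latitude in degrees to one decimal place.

54.5°

Plate carrée: h = 1, k = sec φ along parallels.
sec φ = 1.72  ⇒  cos φ = 0.5814  ⇒  φ ≈ 54.5°.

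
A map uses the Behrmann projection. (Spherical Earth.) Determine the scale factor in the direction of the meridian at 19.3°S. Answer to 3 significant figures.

1.09

The Behrmann projection is cylindrical equal-area with φ₀ = 30°. For cylindrical equal-area with standard parallel φ₀, h = cos φ / cos φ₀ and k = cos φ₀ / cos φ, so h·k = 1.
h = cos 19.3° / cos 30° = 0.9438/0.8660 = 1.090.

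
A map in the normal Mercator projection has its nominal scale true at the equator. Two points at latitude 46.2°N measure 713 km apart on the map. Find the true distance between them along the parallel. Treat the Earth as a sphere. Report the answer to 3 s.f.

Mercator is conformal, so the point scale is isotropic: h = k = sec φ = 1/cos φ.
Along the parallel at 46.2°, map distances are exaggerated by k = sec 46.2° = 1.445.
True distance = 713 / 1.445 = 713 × cos 46.2° ≈ 493 km.

493 km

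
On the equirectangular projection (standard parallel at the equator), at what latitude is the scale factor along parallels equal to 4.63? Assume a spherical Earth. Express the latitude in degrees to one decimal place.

Plate carrée: h = 1, k = sec φ along parallels.
sec φ = 4.63  ⇒  cos φ = 0.2160  ⇒  φ ≈ 77.5°.

77.5°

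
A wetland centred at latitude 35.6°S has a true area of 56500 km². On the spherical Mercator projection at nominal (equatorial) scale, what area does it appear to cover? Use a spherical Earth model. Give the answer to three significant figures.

85500 km²

The Mercator projection is conformal; its linear scale factor is the same in every direction and equals sec φ = 1/cos φ.
Areal scale = k² = sec²φ = 1/cos²(35.6°) = 1/0.8131² = 1.513.
Apparent area = 56500 × 1.513 ≈ 85500 km².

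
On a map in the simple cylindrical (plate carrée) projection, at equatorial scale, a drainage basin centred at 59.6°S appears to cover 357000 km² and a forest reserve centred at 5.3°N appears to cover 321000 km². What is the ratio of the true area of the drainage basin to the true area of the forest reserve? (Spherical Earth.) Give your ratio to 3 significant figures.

0.565

Plate carrée has h = 1 and k = sec φ, giving areal scale sec φ; true area = (apparent area) · cos φ.
True area of drainage basin: 357000 × cos(59.6°) = 357000 × 0.5060 = 180700 km².
True area of forest reserve: 321000 × cos(5.3°) = 321000 × 0.9957 = 319600 km².
Ratio = 180700 / 319600 ≈ 0.565.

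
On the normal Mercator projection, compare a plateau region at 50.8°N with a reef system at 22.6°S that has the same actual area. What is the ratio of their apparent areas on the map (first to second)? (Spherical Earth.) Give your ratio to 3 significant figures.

Mercator areal scale is sec²φ.
At 50.8°: sec²(50.8°) = 1/0.6320² = 2.503.
At 22.6°: sec²(22.6°) = 1/0.9232² = 1.173.
Ratio = 2.503/1.173 = cos²(22.6°)/cos²(50.8°) ≈ 2.13.

2.13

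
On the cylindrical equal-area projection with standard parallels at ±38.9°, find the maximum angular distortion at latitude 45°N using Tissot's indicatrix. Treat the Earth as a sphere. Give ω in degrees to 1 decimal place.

For cylindrical equal-area with standard parallel φ₀, h = cos φ / cos φ₀ and k = cos φ₀ / cos φ, so h·k = 1.
At 45°: h = 0.9086, k = 1.101; principal scales a = 1.101, b = 0.9086.
sin(ω/2) = (a − b)/(a + b) = 0.1920/2.009 = 0.09556, so ω = 2 arcsin(0.09556) ≈ 11.0°.

11.0°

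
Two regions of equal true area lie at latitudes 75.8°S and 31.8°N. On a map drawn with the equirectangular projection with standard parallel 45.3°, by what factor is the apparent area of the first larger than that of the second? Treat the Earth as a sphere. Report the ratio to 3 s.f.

With standard parallel φ₀ = 45.3°, the equirectangular projection gives x = Rλ cos φ₀, y = Rφ, so h = 1 and k = cos 45.3° / cos φ.
Areal scale at 75.8°: h·k = 1.000 × 2.867 = 2.867.
Areal scale at 31.8°: h·k = 1.000 × 0.8276 = 0.8276.
Ratio = 2.867/0.8276 ≈ 3.46.

3.46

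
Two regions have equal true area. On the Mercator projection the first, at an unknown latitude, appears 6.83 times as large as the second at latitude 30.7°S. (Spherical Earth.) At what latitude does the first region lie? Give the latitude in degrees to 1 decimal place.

For equal true areas on Mercator, apparent areas scale as sec²φ, so the ratio is cos²φ₂ / cos²φ₁.
cos²φ₂ / cos²φ₁ = 6.83  ⇒  cos φ₁ = cos 30.7° / √6.83 = 0.8599/2.613 = 0.3290.
φ₁ = arccos(0.3290) ≈ 70.8°.

70.8°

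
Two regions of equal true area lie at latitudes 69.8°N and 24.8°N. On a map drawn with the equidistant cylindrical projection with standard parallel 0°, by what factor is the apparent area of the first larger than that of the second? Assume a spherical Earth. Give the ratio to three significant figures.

2.63

Plate carrée maps x = Rλ, y = Rφ. The meridian scale is h = 1 and the parallel scale is k = 1/cos φ = sec φ.
Areal scale at 69.8°: h·k = 1.000 × 2.896 = 2.896.
Areal scale at 24.8°: h·k = 1.000 × 1.102 = 1.102.
Ratio = 2.896/1.102 ≈ 2.63.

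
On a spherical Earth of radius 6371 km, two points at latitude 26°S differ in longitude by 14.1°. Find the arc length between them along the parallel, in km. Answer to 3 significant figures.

Arc length along a parallel = R cos φ · Δλ (with Δλ in radians).
= 6371 × cos 26° × (14.1° × π/180) = 6371 × 0.8988 × 0.2461 ≈ 1410 km.

1410 km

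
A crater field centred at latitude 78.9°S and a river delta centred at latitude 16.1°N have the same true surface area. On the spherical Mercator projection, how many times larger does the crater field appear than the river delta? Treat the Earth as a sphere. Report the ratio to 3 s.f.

Mercator is conformal with k = sec φ, so areal scale = k² = sec²φ.
At 78.9°: sec²(78.9°) = 1/0.1925² = 26.98.
At 16.1°: sec²(16.1°) = 1/0.9608² = 1.083.
Ratio = 26.98/1.083 = cos²(16.1°)/cos²(78.9°) ≈ 24.9.

24.9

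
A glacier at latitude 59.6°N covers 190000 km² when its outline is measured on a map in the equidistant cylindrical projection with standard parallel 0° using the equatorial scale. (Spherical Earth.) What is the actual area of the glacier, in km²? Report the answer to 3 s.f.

For the equirectangular projection with φ₀ = 0 (plate carrée), h = 1 along meridians and k = sec φ along parallels.
Areal scale = h·k = 1 × sec φ; at 59.6°, h = 1.000, k = 1.976, so h·k = 1.976.
True area = apparent / (areal scale) = 190000 / 1.976 ≈ 96100 km².

96100 km²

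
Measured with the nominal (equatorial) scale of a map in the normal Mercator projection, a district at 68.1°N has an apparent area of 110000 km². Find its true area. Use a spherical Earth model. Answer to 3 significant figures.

15300 km²

Mercator is conformal, so the point scale is isotropic: h = k = sec φ = 1/cos φ.
Areal scale = k² = sec²φ = 1/cos²(68.1°) = 1/0.3730² = 7.188.
True area = apparent / (areal scale) = 110000 / 7.188 ≈ 15300 km².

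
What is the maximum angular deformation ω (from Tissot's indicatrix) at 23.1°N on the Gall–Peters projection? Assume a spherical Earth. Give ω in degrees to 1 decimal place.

The Gall–Peters projection is cylindrical equal-area with φ₀ = 45°. A cylindrical equal-area projection with standard parallel φ₀ has meridian scale h = cos φ / cos φ₀ and parallel scale k = cos φ₀ / cos φ (so areas are preserved, h·k = 1).
At 23.1°: h = 1.301, k = 0.7687; principal scales a = 1.301, b = 0.7687.
sin(ω/2) = (a − b)/(a + b) = 0.5321/2.070 = 0.2571, so ω = 2 arcsin(0.2571) ≈ 29.8°.

29.8°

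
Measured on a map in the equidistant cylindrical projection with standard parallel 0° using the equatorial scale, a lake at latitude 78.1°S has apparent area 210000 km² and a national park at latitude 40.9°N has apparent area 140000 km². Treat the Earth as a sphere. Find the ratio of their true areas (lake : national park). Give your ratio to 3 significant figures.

Plate carrée has h = 1 and k = sec φ, giving areal scale sec φ; true area = (apparent area) · cos φ.
True area of lake: 210000 × cos(78.1°) = 210000 × 0.2062 = 43300 km².
True area of national park: 140000 × cos(40.9°) = 140000 × 0.7559 = 105800 km².
Ratio = 43300 / 105800 ≈ 0.409.

0.409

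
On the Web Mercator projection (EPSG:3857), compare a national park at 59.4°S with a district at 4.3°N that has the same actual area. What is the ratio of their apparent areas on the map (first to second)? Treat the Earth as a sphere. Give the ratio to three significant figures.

Mercator is conformal with k = sec φ, so areal scale = k² = sec²φ.
At 59.4°: sec²(59.4°) = 1/0.5090² = 3.859.
At 4.3°: sec²(4.3°) = 1/0.9972² = 1.006.
Ratio = 3.859/1.006 = cos²(4.3°)/cos²(59.4°) ≈ 3.84.

3.84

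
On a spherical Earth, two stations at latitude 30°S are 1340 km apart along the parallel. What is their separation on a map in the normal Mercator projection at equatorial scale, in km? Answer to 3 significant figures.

1550 km

The Mercator projection is conformal; its linear scale factor is the same in every direction and equals sec φ = 1/cos φ.
Along the parallel, k = sec 30° = 1/0.8660 = 1.155.
Map distance = 1340 × 1.155 ≈ 1550 km.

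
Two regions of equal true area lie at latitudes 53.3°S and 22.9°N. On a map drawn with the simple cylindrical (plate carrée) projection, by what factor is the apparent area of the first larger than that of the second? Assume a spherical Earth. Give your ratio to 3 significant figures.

1.54

Plate carrée maps x = Rλ, y = Rφ. The meridian scale is h = 1 and the parallel scale is k = 1/cos φ = sec φ.
Areal scale at 53.3°: h·k = 1.000 × 1.673 = 1.673.
Areal scale at 22.9°: h·k = 1.000 × 1.086 = 1.086.
Ratio = 1.673/1.086 ≈ 1.54.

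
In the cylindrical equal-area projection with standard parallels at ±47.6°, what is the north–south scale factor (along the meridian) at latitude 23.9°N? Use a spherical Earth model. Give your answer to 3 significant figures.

1.36

Cylindrical equal-area (φ₀ = 47.6°): h = cos φ / cos 47.6° along meridians, k = cos 47.6° / cos φ along parallels; h·k = 1.
h = cos 23.9° / cos 47.6° = 0.9143/0.6743 = 1.356.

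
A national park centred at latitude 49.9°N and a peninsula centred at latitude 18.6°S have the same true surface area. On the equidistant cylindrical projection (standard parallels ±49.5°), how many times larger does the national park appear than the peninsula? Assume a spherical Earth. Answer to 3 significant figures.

In the equirectangular projection with standard parallel φ₀ = 49.5° (x = Rλ cos φ₀, y = Rφ), meridians are true-scale (h = 1) and the parallel scale is k = cos φ₀ / cos φ.
Areal scale at 49.9°: h·k = 1.000 × 1.008 = 1.008.
Areal scale at 18.6°: h·k = 1.000 × 0.6852 = 0.6852.
Ratio = 1.008/0.6852 ≈ 1.47.

1.47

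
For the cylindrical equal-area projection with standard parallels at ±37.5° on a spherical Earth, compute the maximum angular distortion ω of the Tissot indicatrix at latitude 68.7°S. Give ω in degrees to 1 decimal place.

81.6°

For cylindrical equal-area with standard parallel φ₀, h = cos φ / cos φ₀ and k = cos φ₀ / cos φ, so h·k = 1.
At 68.7°: h = 0.4579, k = 2.184; principal scales a = 2.184, b = 0.4579.
sin(ω/2) = (a − b)/(a + b) = 1.726/2.642 = 0.6534, so ω = 2 arcsin(0.6534) ≈ 81.6°.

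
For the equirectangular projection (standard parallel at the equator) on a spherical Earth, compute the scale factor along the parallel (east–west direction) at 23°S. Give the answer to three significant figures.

1.09

For the equirectangular projection with φ₀ = 0 (plate carrée), h = 1 along meridians and k = sec φ along parallels.
k = 1/cos 23° = 1/0.9205 = 1.086.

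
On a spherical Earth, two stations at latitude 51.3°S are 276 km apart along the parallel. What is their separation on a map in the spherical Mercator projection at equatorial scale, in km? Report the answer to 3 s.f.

441 km

Mercator is conformal, so the point scale is isotropic: h = k = sec φ = 1/cos φ.
Along the parallel, k = sec 51.3° = 1/0.6252 = 1.599.
Map distance = 276 × 1.599 ≈ 441 km.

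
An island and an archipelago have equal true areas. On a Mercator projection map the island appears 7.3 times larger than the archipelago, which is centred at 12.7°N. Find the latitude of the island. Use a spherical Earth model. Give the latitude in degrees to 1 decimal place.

For equal true areas on Mercator, apparent areas scale as sec²φ, so the ratio is cos²φ₂ / cos²φ₁.
cos²φ₂ / cos²φ₁ = 7.3  ⇒  cos φ₁ = cos 12.7° / √7.3 = 0.9755/2.702 = 0.3611.
φ₁ = arccos(0.3611) ≈ 68.8°.

68.8°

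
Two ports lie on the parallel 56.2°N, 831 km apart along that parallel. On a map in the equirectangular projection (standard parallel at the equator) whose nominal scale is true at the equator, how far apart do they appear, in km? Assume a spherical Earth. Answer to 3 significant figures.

1490 km

In the plate carrée (x = Rλ, y = Rφ), meridians are true-scale (h = 1) and parallels are stretched by k = sec φ.
Along the parallel, k = sec 56.2° = 1/0.5563 = 1.798.
Map distance = 831 × 1.798 ≈ 1490 km.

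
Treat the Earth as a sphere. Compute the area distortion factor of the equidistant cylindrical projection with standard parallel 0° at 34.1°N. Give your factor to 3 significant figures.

For the equirectangular projection with φ₀ = 0 (plate carrée), h = 1 along meridians and k = sec φ along parallels.
Areal scale = h·k = 1 × sec φ; at 34.1°, h = 1.000, k = 1.208, so h·k = 1.208.

1.21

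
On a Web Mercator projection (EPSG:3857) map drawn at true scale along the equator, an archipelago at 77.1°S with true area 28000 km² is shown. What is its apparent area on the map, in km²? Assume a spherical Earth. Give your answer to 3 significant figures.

For Mercator, h = k = sec φ (a conformal cylindrical projection has a single point scale, 1/cos φ).
Areal scale = k² = sec²φ = 1/cos²(77.1°) = 1/0.2233² = 20.06.
Apparent area = 28000 × 20.06 ≈ 562000 km².

562000 km²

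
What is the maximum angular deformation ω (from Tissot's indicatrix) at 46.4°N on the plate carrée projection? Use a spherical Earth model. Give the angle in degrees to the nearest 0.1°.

In the plate carrée (x = Rλ, y = Rφ), meridians are true-scale (h = 1) and parallels are stretched by k = sec φ.
At 46.4°: h = 1.000, k = 1.450; principal scales a = 1.450, b = 1.000.
sin(ω/2) = (a − b)/(a + b) = 0.4501/2.450 = 0.1837, so ω = 2 arcsin(0.1837) ≈ 21.2°.

21.2°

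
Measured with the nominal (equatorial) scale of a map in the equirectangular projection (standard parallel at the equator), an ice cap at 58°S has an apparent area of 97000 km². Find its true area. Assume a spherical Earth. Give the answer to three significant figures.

For the equirectangular projection with φ₀ = 0 (plate carrée), h = 1 along meridians and k = sec φ along parallels.
Areal scale = h·k = 1 × sec φ; at 58°, h = 1.000, k = 1.887, so h·k = 1.887.
True area = apparent / (areal scale) = 97000 / 1.887 ≈ 51400 km².

51400 km²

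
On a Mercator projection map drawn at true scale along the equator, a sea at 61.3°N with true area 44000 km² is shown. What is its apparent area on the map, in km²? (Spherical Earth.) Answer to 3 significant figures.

191000 km²

For Mercator, h = k = sec φ (a conformal cylindrical projection has a single point scale, 1/cos φ).
Areal scale = k² = sec²φ = 1/cos²(61.3°) = 1/0.4802² = 4.336.
Apparent area = 44000 × 4.336 ≈ 191000 km².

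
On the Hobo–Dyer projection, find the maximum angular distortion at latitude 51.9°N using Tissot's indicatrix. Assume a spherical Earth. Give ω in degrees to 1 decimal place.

28.5°

Hobo–Dyer is a cylindrical equal-area projection with standard parallels at ±37.5°. A cylindrical equal-area projection with standard parallel φ₀ has meridian scale h = cos φ / cos φ₀ and parallel scale k = cos φ₀ / cos φ (so areas are preserved, h·k = 1).
At 51.9°: h = 0.7778, k = 1.286; principal scales a = 1.286, b = 0.7778.
sin(ω/2) = (a − b)/(a + b) = 0.5080/2.064 = 0.2462, so ω = 2 arcsin(0.2462) ≈ 28.5°.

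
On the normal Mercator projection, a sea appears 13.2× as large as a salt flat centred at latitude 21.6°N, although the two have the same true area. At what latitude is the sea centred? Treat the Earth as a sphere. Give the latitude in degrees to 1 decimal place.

75.2°

On Mercator, (apparent₁)/(apparent₂) = sec²φ₁ / sec²φ₂ when true areas are equal.
cos²φ₂ / cos²φ₁ = 13.2  ⇒  cos φ₁ = cos 21.6° / √13.2 = 0.9298/3.633 = 0.2559.
φ₁ = arccos(0.2559) ≈ 75.2°.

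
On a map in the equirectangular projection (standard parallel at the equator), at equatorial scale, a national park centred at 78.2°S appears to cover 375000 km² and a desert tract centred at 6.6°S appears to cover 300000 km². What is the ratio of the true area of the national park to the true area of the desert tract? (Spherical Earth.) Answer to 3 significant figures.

Plate carrée has h = 1 and k = sec φ, giving areal scale sec φ; true area = (apparent area) · cos φ.
True area of national park: 375000 × cos(78.2°) = 375000 × 0.2045 = 76690 km².
True area of desert tract: 300000 × cos(6.6°) = 300000 × 0.9934 = 298000 km².
Ratio = 76690 / 298000 ≈ 0.257.

0.257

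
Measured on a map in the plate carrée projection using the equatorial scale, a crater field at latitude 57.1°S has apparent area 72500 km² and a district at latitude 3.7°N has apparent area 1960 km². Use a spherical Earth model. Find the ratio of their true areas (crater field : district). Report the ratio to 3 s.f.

On the plate carrée, areal scale = h·k = 1 × sec φ, so true area = apparent × cos φ.
True area of crater field: 72500 × cos(57.1°) = 72500 × 0.5432 = 39380 km².
True area of district: 1960 × cos(3.7°) = 1960 × 0.9979 = 1956 km².
Ratio = 39380 / 1956 ≈ 20.1.

20.1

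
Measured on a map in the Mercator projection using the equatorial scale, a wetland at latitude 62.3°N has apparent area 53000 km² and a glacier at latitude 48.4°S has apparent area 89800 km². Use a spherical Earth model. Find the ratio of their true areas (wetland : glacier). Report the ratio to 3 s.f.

On Mercator the areal scale is sec²φ, so true area = apparent × cos²φ.
True area of wetland: 53000 × cos²(62.3°) = 53000 × 0.2161 = 11450 km².
True area of glacier: 89800 × cos²(48.4°) = 89800 × 0.4408 = 39580 km².
Ratio = 11450 / 39580 ≈ 0.289.

0.289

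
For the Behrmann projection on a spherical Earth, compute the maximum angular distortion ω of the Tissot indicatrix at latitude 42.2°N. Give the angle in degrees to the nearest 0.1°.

17.8°

The Behrmann projection is cylindrical equal-area with φ₀ = 30°. Cylindrical equal-area (φ₀ = 30°): h = cos φ / cos 30° along meridians, k = cos 30° / cos φ along parallels; h·k = 1.
At 42.2°: h = 0.8554, k = 1.169; principal scales a = 1.169, b = 0.8554.
sin(ω/2) = (a − b)/(a + b) = 0.3136/2.024 = 0.1549, so ω = 2 arcsin(0.1549) ≈ 17.8°.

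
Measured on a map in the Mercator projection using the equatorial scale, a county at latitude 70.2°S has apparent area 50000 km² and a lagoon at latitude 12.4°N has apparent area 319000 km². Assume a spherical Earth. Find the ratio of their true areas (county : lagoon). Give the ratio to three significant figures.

On Mercator the areal scale is sec²φ, so true area = apparent × cos²φ.
True area of county: 50000 × cos²(70.2°) = 50000 × 0.1147 = 5737 km².
True area of lagoon: 319000 × cos²(12.4°) = 319000 × 0.9539 = 304300 km².
Ratio = 5737 / 304300 ≈ 0.0189.

0.0189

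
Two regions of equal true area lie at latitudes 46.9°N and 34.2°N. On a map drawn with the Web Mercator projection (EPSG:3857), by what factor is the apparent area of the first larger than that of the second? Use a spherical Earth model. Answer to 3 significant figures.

1.47

Mercator areal scale is sec²φ.
At 46.9°: sec²(46.9°) = 1/0.6833² = 2.142.
At 34.2°: sec²(34.2°) = 1/0.8271² = 1.462.
Ratio = 2.142/1.462 = cos²(34.2°)/cos²(46.9°) ≈ 1.47.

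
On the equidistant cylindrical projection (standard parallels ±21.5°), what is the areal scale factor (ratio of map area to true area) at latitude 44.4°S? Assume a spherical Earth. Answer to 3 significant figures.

With standard parallel φ₀ = 21.5°, the equirectangular projection gives x = Rλ cos φ₀, y = Rφ, so h = 1 and k = cos 21.5° / cos φ.
Areal scale = h·k = 1 × cos φ₀ / cos φ; at 44.4°, h = 1.000, k = 1.302, so h·k = 1.302.

1.30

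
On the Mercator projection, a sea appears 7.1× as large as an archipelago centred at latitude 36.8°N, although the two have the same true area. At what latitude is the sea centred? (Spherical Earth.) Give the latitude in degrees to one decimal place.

Mercator areal scale is sec²φ, so apparent-area ratio = sec²φ₁ / sec²φ₂ = cos²φ₂ / cos²φ₁.
cos²φ₂ / cos²φ₁ = 7.1  ⇒  cos φ₁ = cos 36.8° / √7.1 = 0.8007/2.665 = 0.3005.
φ₁ = arccos(0.3005) ≈ 72.5°.

72.5°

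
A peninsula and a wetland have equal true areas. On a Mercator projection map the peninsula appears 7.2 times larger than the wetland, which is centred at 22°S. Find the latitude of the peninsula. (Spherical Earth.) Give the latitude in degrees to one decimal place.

Mercator areal scale is sec²φ, so apparent-area ratio = sec²φ₁ / sec²φ₂ = cos²φ₂ / cos²φ₁.
cos²φ₂ / cos²φ₁ = 7.2  ⇒  cos φ₁ = cos 22° / √7.2 = 0.9272/2.683 = 0.3455.
φ₁ = arccos(0.3455) ≈ 69.8°.

69.8°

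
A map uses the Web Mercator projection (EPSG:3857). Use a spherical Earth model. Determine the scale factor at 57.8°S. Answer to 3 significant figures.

1.88

Mercator is conformal, so the point scale is isotropic: h = k = sec φ = 1/cos φ.
k = 1/cos 57.8° = 1/0.5329 = 1.877.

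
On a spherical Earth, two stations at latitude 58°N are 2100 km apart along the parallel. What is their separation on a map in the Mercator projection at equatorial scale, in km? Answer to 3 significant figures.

For Mercator, h = k = sec φ (a conformal cylindrical projection has a single point scale, 1/cos φ).
Along the parallel, k = sec 58° = 1/0.5299 = 1.887.
Map distance = 2100 × 1.887 ≈ 3960 km.

3960 km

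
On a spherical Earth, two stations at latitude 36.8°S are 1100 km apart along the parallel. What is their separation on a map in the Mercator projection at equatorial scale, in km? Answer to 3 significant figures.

The Mercator projection is conformal; its linear scale factor is the same in every direction and equals sec φ = 1/cos φ.
Along the parallel, k = sec 36.8° = 1/0.8007 = 1.249.
Map distance = 1100 × 1.249 ≈ 1370 km.

1370 km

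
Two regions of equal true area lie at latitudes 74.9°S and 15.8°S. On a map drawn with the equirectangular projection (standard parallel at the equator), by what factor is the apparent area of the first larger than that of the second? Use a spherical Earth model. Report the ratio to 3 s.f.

Plate carrée maps x = Rλ, y = Rφ. The meridian scale is h = 1 and the parallel scale is k = 1/cos φ = sec φ.
Areal scale at 74.9°: h·k = 1.000 × 3.839 = 3.839.
Areal scale at 15.8°: h·k = 1.000 × 1.039 = 1.039.
Ratio = 3.839/1.039 ≈ 3.69.

3.69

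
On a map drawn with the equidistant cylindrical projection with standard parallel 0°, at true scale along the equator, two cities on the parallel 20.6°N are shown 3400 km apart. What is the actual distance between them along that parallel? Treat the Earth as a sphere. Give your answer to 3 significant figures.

3180 km

For the equirectangular projection with φ₀ = 0 (plate carrée), h = 1 along meridians and k = sec φ along parallels.
Along the parallel at 20.6°, map distances are exaggerated by k = sec 20.6° = 1.068.
True distance = 3400 / 1.068 = 3400 × cos 20.6° ≈ 3180 km.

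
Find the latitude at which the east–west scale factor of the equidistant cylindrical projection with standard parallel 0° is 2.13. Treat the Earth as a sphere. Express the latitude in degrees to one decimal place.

Plate carrée: h = 1, k = sec φ along parallels.
sec φ = 2.13  ⇒  cos φ = 0.4695  ⇒  φ ≈ 62.0°.

62.0°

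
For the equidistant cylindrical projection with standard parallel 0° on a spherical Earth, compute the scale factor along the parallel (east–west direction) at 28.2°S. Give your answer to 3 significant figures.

1.13

In the plate carrée (x = Rλ, y = Rφ), meridians are true-scale (h = 1) and parallels are stretched by k = sec φ.
k = 1/cos 28.2° = 1/0.8813 = 1.135.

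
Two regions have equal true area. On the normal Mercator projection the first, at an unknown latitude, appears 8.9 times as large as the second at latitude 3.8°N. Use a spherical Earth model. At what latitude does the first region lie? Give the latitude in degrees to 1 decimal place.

Mercator areal scale is sec²φ, so apparent-area ratio = sec²φ₁ / sec²φ₂ = cos²φ₂ / cos²φ₁.
cos²φ₂ / cos²φ₁ = 8.9  ⇒  cos φ₁ = cos 3.8° / √8.9 = 0.9978/2.983 = 0.3345.
φ₁ = arccos(0.3345) ≈ 70.5°.

70.5°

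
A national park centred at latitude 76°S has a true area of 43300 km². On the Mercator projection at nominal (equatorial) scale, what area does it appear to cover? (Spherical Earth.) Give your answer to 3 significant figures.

740000 km²

Mercator is conformal, so the point scale is isotropic: h = k = sec φ = 1/cos φ.
Areal scale = k² = sec²φ = 1/cos²(76°) = 1/0.2419² = 17.09.
Apparent area = 43300 × 17.09 ≈ 740000 km².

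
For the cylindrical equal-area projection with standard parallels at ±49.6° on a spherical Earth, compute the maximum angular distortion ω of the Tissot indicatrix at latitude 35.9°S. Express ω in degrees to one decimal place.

A cylindrical equal-area projection with standard parallel φ₀ has meridian scale h = cos φ / cos φ₀ and parallel scale k = cos φ₀ / cos φ (so areas are preserved, h·k = 1).
At 35.9°: h = 1.250, k = 0.8001; principal scales a = 1.250, b = 0.8001.
sin(ω/2) = (a − b)/(a + b) = 0.4497/2.050 = 0.2194, so ω = 2 arcsin(0.2194) ≈ 25.3°.

25.3°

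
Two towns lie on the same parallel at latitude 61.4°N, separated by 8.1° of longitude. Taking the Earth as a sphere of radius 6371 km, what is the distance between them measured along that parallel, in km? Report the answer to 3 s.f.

431 km

Arc length along a parallel = R cos φ · Δλ (with Δλ in radians).
= 6371 × cos 61.4° × (8.1° × π/180) = 6371 × 0.4787 × 0.1414 ≈ 431 km.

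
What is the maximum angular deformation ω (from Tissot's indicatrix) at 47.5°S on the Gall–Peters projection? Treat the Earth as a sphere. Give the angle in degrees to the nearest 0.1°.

5.2°

The Gall–Peters projection is cylindrical equal-area with φ₀ = 45°. For cylindrical equal-area with standard parallel φ₀, h = cos φ / cos φ₀ and k = cos φ₀ / cos φ, so h·k = 1.
At 47.5°: h = 0.9554, k = 1.047; principal scales a = 1.047, b = 0.9554.
sin(ω/2) = (a − b)/(a + b) = 0.09122/2.002 = 0.04556, so ω = 2 arcsin(0.04556) ≈ 5.2°.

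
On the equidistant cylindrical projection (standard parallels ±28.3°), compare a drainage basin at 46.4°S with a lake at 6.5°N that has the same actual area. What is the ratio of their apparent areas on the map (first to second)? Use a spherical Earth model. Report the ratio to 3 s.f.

With standard parallel φ₀ = 28.3°, the equirectangular projection gives x = Rλ cos φ₀, y = Rφ, so h = 1 and k = cos 28.3° / cos φ.
Areal scale at 46.4°: h·k = 1.000 × 1.277 = 1.277.
Areal scale at 6.5°: h·k = 1.000 × 0.8862 = 0.8862.
Ratio = 1.277/0.8862 ≈ 1.44.

1.44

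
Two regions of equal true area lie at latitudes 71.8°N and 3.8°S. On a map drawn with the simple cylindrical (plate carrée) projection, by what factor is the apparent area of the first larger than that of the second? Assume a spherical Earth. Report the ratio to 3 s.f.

Plate carrée maps x = Rλ, y = Rφ. The meridian scale is h = 1 and the parallel scale is k = 1/cos φ = sec φ.
Areal scale at 71.8°: h·k = 1.000 × 3.202 = 3.202.
Areal scale at 3.8°: h·k = 1.000 × 1.002 = 1.002.
Ratio = 3.202/1.002 ≈ 3.19.

3.19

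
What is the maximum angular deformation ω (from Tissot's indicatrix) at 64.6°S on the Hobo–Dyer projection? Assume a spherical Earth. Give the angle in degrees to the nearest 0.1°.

66.4°

Hobo–Dyer is a cylindrical equal-area projection with standard parallels at ±37.5°. Cylindrical equal-area (φ₀ = 37.5°): h = cos φ / cos 37.5° along meridians, k = cos 37.5° / cos φ along parallels; h·k = 1.
At 64.6°: h = 0.5407, k = 1.850; principal scales a = 1.850, b = 0.5407.
sin(ω/2) = (a − b)/(a + b) = 1.309/2.390 = 0.5476, so ω = 2 arcsin(0.5476) ≈ 66.4°.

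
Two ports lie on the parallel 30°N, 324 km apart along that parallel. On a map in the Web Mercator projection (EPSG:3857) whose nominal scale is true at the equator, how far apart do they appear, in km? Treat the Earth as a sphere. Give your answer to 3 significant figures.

The Mercator projection is conformal; its linear scale factor is the same in every direction and equals sec φ = 1/cos φ.
Along the parallel, k = sec 30° = 1/0.8660 = 1.155.
Map distance = 324 × 1.155 ≈ 374 km.

374 km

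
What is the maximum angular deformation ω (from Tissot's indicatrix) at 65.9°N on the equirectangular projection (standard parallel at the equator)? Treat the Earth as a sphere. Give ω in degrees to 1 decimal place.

For the equirectangular projection with φ₀ = 0 (plate carrée), h = 1 along meridians and k = sec φ along parallels.
At 65.9°: h = 1.000, k = 2.449; principal scales a = 2.449, b = 1.000.
sin(ω/2) = (a − b)/(a + b) = 1.449/3.449 = 0.4201, so ω = 2 arcsin(0.4201) ≈ 49.7°.

49.7°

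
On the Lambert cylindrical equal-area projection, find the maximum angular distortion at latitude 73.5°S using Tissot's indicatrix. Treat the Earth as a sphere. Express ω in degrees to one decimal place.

The Lambert cylindrical equal-area projection is the cylindrical equal-area projection with its standard parallel at the equator (φ₀ = 0). Cylindrical equal-area (φ₀ = 0°): h = cos φ / cos 0° along meridians, k = cos 0° / cos φ along parallels; h·k = 1.
At 73.5°: h = 0.2840, k = 3.521; principal scales a = 3.521, b = 0.2840.
sin(ω/2) = (a − b)/(a + b) = 3.237/3.805 = 0.8507, so ω = 2 arcsin(0.8507) ≈ 116.6°.

116.6°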